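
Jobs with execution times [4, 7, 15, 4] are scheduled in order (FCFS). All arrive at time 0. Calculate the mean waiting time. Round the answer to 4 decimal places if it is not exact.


FCFS order (as given): [4, 7, 15, 4]
Waiting times:
  Job 1: wait = 0
  Job 2: wait = 4
  Job 3: wait = 11
  Job 4: wait = 26
Sum of waiting times = 41
Average waiting time = 41/4 = 10.25

10.25


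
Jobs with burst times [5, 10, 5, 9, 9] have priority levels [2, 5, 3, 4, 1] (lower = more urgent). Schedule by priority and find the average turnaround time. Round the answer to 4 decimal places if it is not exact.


Sort by priority (ascending = highest first):
Order: [(1, 9), (2, 5), (3, 5), (4, 9), (5, 10)]
Completion times:
  Priority 1, burst=9, C=9
  Priority 2, burst=5, C=14
  Priority 3, burst=5, C=19
  Priority 4, burst=9, C=28
  Priority 5, burst=10, C=38
Average turnaround = 108/5 = 21.6

21.6


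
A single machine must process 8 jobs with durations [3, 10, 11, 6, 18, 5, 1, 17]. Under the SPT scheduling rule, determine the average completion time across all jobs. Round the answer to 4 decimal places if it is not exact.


Sort jobs by processing time (SPT order): [1, 3, 5, 6, 10, 11, 17, 18]
Compute completion times sequentially:
  Job 1: processing = 1, completes at 1
  Job 2: processing = 3, completes at 4
  Job 3: processing = 5, completes at 9
  Job 4: processing = 6, completes at 15
  Job 5: processing = 10, completes at 25
  Job 6: processing = 11, completes at 36
  Job 7: processing = 17, completes at 53
  Job 8: processing = 18, completes at 71
Sum of completion times = 214
Average completion time = 214/8 = 26.75

26.75


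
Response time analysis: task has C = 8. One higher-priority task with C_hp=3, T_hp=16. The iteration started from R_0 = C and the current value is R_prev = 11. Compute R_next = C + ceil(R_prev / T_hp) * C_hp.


R_next = C + ceil(R_prev / T_hp) * C_hp
ceil(11 / 16) = ceil(0.6875) = 1
Interference = 1 * 3 = 3
R_next = 8 + 3 = 11
R_next = R_prev, so the iteration has converged (response time = 11).

11


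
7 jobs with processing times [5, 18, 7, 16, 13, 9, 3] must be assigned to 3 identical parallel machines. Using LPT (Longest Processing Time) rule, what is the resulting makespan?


Sort jobs in decreasing order (LPT): [18, 16, 13, 9, 7, 5, 3]
Assign each job to the least loaded machine:
  Machine 1: jobs [18, 5], load = 23
  Machine 2: jobs [16, 7], load = 23
  Machine 3: jobs [13, 9, 3], load = 25
Makespan = max load = 25

25


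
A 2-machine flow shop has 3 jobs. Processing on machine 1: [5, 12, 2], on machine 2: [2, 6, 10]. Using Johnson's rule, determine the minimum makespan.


Apply Johnson's rule:
  Group 1 (a <= b): [(3, 2, 10)]
  Group 2 (a > b): [(2, 12, 6), (1, 5, 2)]
Optimal job order: [3, 2, 1]
Schedule:
  Job 3: M1 done at 2, M2 done at 12
  Job 2: M1 done at 14, M2 done at 20
  Job 1: M1 done at 19, M2 done at 22
Makespan = 22

22


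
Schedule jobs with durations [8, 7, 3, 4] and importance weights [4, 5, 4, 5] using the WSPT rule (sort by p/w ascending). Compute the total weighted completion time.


Compute p/w ratios and sort ascending (WSPT): [(3, 4), (4, 5), (7, 5), (8, 4)]
Compute weighted completion times:
  Job (p=3,w=4): C=3, w*C=4*3=12
  Job (p=4,w=5): C=7, w*C=5*7=35
  Job (p=7,w=5): C=14, w*C=5*14=70
  Job (p=8,w=4): C=22, w*C=4*22=88
Total weighted completion time = 205

205


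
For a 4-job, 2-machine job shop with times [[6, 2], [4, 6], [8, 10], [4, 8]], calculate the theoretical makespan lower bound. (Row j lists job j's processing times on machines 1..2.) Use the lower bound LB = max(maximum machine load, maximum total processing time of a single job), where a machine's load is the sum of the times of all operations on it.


Machine loads:
  Machine 1: 6 + 4 + 8 + 4 = 22
  Machine 2: 2 + 6 + 10 + 8 = 26
Max machine load = 26
Job totals:
  Job 1: 8
  Job 2: 10
  Job 3: 18
  Job 4: 12
Max job total = 18
Lower bound = max(26, 18) = 26

26


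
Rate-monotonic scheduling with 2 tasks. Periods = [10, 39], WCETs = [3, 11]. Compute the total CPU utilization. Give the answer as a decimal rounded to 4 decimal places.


Compute individual utilizations (exact fractions):
  Task 1: C/T = 3/10 (approx. 0.3)
  Task 2: C/T = 11/39 (approx. 0.2821)
Total utilization U = 3/10 + 11/39 = 227/390
Rounded to 4 decimal places: U = 0.5821
RM (Liu & Layland) bound for 2 tasks = 0.828427; compare with U = 227/390 (approx. 0.582051)
U <= bound, so schedulable by RM sufficient condition.

0.5821


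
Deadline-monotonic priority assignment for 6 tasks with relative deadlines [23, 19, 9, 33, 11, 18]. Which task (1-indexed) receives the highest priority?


Sort tasks by relative deadline (ascending):
  Task 3: deadline = 9
  Task 5: deadline = 11
  Task 6: deadline = 18
  Task 2: deadline = 19
  Task 1: deadline = 23
  Task 4: deadline = 33
Priority order (highest first): [3, 5, 6, 2, 1, 4]
Highest priority task = 3

3


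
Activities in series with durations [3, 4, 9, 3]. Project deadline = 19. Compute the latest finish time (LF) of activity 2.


LF(activity 2) = deadline - sum of successor durations
Successors: activities 3 through 4 with durations [9, 3]
Sum of successor durations = 12
LF = 19 - 12 = 7

7


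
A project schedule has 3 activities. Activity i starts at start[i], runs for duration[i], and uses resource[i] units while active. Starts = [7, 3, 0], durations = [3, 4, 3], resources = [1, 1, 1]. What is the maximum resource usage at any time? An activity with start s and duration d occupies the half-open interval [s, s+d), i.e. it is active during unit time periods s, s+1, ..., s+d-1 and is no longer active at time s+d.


Each activity i is active on [start_i, start_i + duration_i).
Compute total resource usage per time slot:
  t=0: active resources = [1], total = 1
  t=1: active resources = [1], total = 1
  t=2: active resources = [1], total = 1
  t=3: active resources = [1], total = 1
  t=4: active resources = [1], total = 1
  t=5: active resources = [1], total = 1
  t=6: active resources = [1], total = 1
  t=7: active resources = [1], total = 1
  t=8: active resources = [1], total = 1
  t=9: active resources = [1], total = 1
Peak resource demand = 1

1


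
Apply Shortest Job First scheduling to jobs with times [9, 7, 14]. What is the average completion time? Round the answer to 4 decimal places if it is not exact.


SJF order (ascending): [7, 9, 14]
Completion times:
  Job 1: burst=7, C=7
  Job 2: burst=9, C=16
  Job 3: burst=14, C=30
Average completion = 53/3 = 17.6667

17.6667


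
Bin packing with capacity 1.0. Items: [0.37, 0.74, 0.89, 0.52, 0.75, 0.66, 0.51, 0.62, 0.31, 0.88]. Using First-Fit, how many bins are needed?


Place items sequentially using First-Fit:
  Item 0.37 -> new Bin 1
  Item 0.74 -> new Bin 2
  Item 0.89 -> new Bin 3
  Item 0.52 -> Bin 1 (now 0.89)
  Item 0.75 -> new Bin 4
  Item 0.66 -> new Bin 5
  Item 0.51 -> new Bin 6
  Item 0.62 -> new Bin 7
  Item 0.31 -> Bin 5 (now 0.97)
  Item 0.88 -> new Bin 8
Total bins used = 8

8


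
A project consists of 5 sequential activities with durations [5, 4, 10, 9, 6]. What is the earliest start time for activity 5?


Activity 5 starts after activities 1 through 4 complete.
Predecessor durations: [5, 4, 10, 9]
ES = 5 + 4 + 10 + 9 = 28

28


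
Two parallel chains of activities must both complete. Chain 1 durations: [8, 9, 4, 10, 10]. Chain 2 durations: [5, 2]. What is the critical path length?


Path A total = 8 + 9 + 4 + 10 + 10 = 41
Path B total = 5 + 2 = 7
Critical path = longest path = max(41, 7) = 41

41


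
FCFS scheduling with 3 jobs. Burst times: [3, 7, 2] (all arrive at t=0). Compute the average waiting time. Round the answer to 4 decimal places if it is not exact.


FCFS order (as given): [3, 7, 2]
Waiting times:
  Job 1: wait = 0
  Job 2: wait = 3
  Job 3: wait = 10
Sum of waiting times = 13
Average waiting time = 13/3 = 4.3333

4.3333


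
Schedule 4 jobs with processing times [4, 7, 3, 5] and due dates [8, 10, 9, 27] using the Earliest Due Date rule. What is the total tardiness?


Sort by due date (EDD order): [(4, 8), (3, 9), (7, 10), (5, 27)]
Compute completion times and tardiness:
  Job 1: p=4, d=8, C=4, tardiness=max(0,4-8)=0
  Job 2: p=3, d=9, C=7, tardiness=max(0,7-9)=0
  Job 3: p=7, d=10, C=14, tardiness=max(0,14-10)=4
  Job 4: p=5, d=27, C=19, tardiness=max(0,19-27)=0
Total tardiness = 4

4


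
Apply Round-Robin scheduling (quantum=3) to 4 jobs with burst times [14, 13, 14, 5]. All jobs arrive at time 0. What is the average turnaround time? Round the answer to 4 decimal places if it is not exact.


Time quantum = 3
Execution trace:
  J1 runs 3 units, time = 3
  J2 runs 3 units, time = 6
  J3 runs 3 units, time = 9
  J4 runs 3 units, time = 12
  J1 runs 3 units, time = 15
  J2 runs 3 units, time = 18
  J3 runs 3 units, time = 21
  J4 runs 2 units, time = 23
  J1 runs 3 units, time = 26
  J2 runs 3 units, time = 29
  J3 runs 3 units, time = 32
  J1 runs 3 units, time = 35
  J2 runs 3 units, time = 38
  J3 runs 3 units, time = 41
  J1 runs 2 units, time = 43
  J2 runs 1 units, time = 44
  J3 runs 2 units, time = 46
Finish times: [43, 44, 46, 23]
Average turnaround = 156/4 = 39.0

39.0


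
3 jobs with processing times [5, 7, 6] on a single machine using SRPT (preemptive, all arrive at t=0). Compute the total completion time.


Since all jobs arrive at t=0, SRPT equals SPT ordering.
SPT order: [5, 6, 7]
Completion times:
  Job 1: p=5, C=5
  Job 2: p=6, C=11
  Job 3: p=7, C=18
Total completion time = 5 + 11 + 18 = 34

34


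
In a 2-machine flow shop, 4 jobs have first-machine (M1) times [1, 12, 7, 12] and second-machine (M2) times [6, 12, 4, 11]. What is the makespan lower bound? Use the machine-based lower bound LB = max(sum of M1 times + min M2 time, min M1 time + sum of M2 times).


LB1 = sum(M1 times) + min(M2 times) = 32 + 4 = 36
LB2 = min(M1 times) + sum(M2 times) = 1 + 33 = 34
Lower bound = max(LB1, LB2) = max(36, 34) = 36

36


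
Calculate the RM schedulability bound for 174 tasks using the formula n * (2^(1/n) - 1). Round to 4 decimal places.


Compute 2^(1/174) = 1.0039915496
Subtract 1: 1.0039915496 - 1 = 0.0039915496
Multiply by n: 174 * 0.0039915496 = 0.6945296304
Round to 4 dp: 0.6945

0.6945


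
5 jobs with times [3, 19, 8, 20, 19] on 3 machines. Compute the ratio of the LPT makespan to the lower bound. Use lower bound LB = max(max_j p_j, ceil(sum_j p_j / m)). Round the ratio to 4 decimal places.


LPT order: [20, 19, 19, 8, 3]
Machine loads after assignment: [20, 27, 22]
LPT makespan = 27
Lower bound = max(max_job, ceil(total/3)) = max(20, 23) = 23
Ratio = 27 / 23 = 1.1739

1.1739


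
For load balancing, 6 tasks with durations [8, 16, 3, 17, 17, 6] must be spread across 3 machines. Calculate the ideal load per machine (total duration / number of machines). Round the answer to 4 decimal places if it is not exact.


Total processing time = 8 + 16 + 3 + 17 + 17 + 6 = 67
Number of machines = 3
Ideal balanced load = 67 / 3 = 22.3333

22.3333


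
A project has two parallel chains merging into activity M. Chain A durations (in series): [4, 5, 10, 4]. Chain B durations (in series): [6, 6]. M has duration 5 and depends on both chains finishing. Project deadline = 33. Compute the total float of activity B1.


Forward pass: ES(B1) = sum of predecessors on chain B = 0
EF = ES + duration = 0 + 6 = 6
Backward pass: LF(M) = deadline = 33; LS(M) = 33 - 5 = 28
LF(B1) = LS(M) - sum(successors on chain B) = 28 - 6 = 22
LS = LF - duration = 22 - 6 = 16
Total float = LS - ES = 16 - 0 = 16

16


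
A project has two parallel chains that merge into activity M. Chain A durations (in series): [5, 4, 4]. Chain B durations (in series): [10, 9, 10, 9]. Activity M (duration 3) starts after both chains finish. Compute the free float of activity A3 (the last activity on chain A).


ES(A3) = sum of predecessors on chain A = 9
EF(A3) = ES + duration = 9 + 4 = 13
Successor of A3 is M. ES(M) = max(sum(A), sum(B)) = max(13, 38) = 38
Free float = ES(successor) - EF(current) = 38 - 13 = 25

25


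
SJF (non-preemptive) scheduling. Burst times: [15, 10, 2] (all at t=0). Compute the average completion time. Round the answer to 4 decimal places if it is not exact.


SJF order (ascending): [2, 10, 15]
Completion times:
  Job 1: burst=2, C=2
  Job 2: burst=10, C=12
  Job 3: burst=15, C=27
Average completion = 41/3 = 13.6667

13.6667


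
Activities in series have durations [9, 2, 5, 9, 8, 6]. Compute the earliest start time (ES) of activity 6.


Activity 6 starts after activities 1 through 5 complete.
Predecessor durations: [9, 2, 5, 9, 8]
ES = 9 + 2 + 5 + 9 + 8 = 33

33


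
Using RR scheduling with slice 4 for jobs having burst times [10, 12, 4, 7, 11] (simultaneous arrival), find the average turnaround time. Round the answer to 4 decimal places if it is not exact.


Time quantum = 4
Execution trace:
  J1 runs 4 units, time = 4
  J2 runs 4 units, time = 8
  J3 runs 4 units, time = 12
  J4 runs 4 units, time = 16
  J5 runs 4 units, time = 20
  J1 runs 4 units, time = 24
  J2 runs 4 units, time = 28
  J4 runs 3 units, time = 31
  J5 runs 4 units, time = 35
  J1 runs 2 units, time = 37
  J2 runs 4 units, time = 41
  J5 runs 3 units, time = 44
Finish times: [37, 41, 12, 31, 44]
Average turnaround = 165/5 = 33.0

33.0


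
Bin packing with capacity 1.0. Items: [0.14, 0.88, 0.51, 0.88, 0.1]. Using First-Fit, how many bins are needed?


Place items sequentially using First-Fit:
  Item 0.14 -> new Bin 1
  Item 0.88 -> new Bin 2
  Item 0.51 -> Bin 1 (now 0.65)
  Item 0.88 -> new Bin 3
  Item 0.1 -> Bin 1 (now 0.75)
Total bins used = 3

3


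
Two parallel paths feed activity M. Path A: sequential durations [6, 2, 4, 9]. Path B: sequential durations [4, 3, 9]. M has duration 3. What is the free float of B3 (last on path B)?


ES(B3) = sum of predecessors on chain B = 7
EF(B3) = ES + duration = 7 + 9 = 16
Successor of B3 is M. ES(M) = max(sum(A), sum(B)) = max(21, 16) = 21
Free float = ES(successor) - EF(current) = 21 - 16 = 5

5


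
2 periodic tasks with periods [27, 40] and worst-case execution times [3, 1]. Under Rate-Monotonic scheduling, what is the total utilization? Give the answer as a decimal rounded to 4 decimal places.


Compute individual utilizations (exact fractions):
  Task 1: C/T = 3/27 = 1/9 (approx. 0.1111)
  Task 2: C/T = 1/40 (approx. 0.025)
Total utilization U = 1/9 + 1/40 = 49/360
Rounded to 4 decimal places: U = 0.1361
RM (Liu & Layland) bound for 2 tasks = 0.828427; compare with U = 49/360 (approx. 0.136111)
U <= bound, so schedulable by RM sufficient condition.

0.1361


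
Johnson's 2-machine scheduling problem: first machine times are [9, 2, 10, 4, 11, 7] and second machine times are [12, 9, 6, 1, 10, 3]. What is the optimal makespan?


Apply Johnson's rule:
  Group 1 (a <= b): [(2, 2, 9), (1, 9, 12)]
  Group 2 (a > b): [(5, 11, 10), (3, 10, 6), (6, 7, 3), (4, 4, 1)]
Optimal job order: [2, 1, 5, 3, 6, 4]
Schedule:
  Job 2: M1 done at 2, M2 done at 11
  Job 1: M1 done at 11, M2 done at 23
  Job 5: M1 done at 22, M2 done at 33
  Job 3: M1 done at 32, M2 done at 39
  Job 6: M1 done at 39, M2 done at 42
  Job 4: M1 done at 43, M2 done at 44
Makespan = 44

44


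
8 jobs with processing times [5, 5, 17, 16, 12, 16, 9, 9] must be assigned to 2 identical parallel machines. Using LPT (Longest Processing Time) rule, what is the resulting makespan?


Sort jobs in decreasing order (LPT): [17, 16, 16, 12, 9, 9, 5, 5]
Assign each job to the least loaded machine:
  Machine 1: jobs [17, 12, 9, 5], load = 43
  Machine 2: jobs [16, 16, 9, 5], load = 46
Makespan = max load = 46

46


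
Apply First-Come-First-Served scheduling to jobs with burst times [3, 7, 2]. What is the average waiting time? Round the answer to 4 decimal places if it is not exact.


FCFS order (as given): [3, 7, 2]
Waiting times:
  Job 1: wait = 0
  Job 2: wait = 3
  Job 3: wait = 10
Sum of waiting times = 13
Average waiting time = 13/3 = 4.3333

4.3333


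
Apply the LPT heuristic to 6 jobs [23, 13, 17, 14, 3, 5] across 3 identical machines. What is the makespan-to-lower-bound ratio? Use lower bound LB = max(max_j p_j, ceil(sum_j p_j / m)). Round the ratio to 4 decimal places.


LPT order: [23, 17, 14, 13, 5, 3]
Machine loads after assignment: [23, 25, 27]
LPT makespan = 27
Lower bound = max(max_job, ceil(total/3)) = max(23, 25) = 25
Ratio = 27 / 25 = 1.08

1.08


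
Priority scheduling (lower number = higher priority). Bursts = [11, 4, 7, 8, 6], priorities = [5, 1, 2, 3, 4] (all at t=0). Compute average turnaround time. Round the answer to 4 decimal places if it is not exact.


Sort by priority (ascending = highest first):
Order: [(1, 4), (2, 7), (3, 8), (4, 6), (5, 11)]
Completion times:
  Priority 1, burst=4, C=4
  Priority 2, burst=7, C=11
  Priority 3, burst=8, C=19
  Priority 4, burst=6, C=25
  Priority 5, burst=11, C=36
Average turnaround = 95/5 = 19.0

19.0


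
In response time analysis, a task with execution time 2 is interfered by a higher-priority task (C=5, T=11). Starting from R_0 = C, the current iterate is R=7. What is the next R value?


R_next = C + ceil(R_prev / T_hp) * C_hp
ceil(7 / 11) = ceil(0.6364) = 1
Interference = 1 * 5 = 5
R_next = 2 + 5 = 7
R_next = R_prev, so the iteration has converged (response time = 7).

7


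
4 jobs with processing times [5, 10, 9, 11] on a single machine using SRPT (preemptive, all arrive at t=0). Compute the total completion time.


Since all jobs arrive at t=0, SRPT equals SPT ordering.
SPT order: [5, 9, 10, 11]
Completion times:
  Job 1: p=5, C=5
  Job 2: p=9, C=14
  Job 3: p=10, C=24
  Job 4: p=11, C=35
Total completion time = 5 + 14 + 24 + 35 = 78

78


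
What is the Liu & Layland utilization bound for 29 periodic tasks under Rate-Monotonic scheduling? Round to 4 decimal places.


Compute 2^(1/29) = 1.0241895602
Subtract 1: 1.0241895602 - 1 = 0.0241895602
Multiply by n: 29 * 0.0241895602 = 0.7014972458
Round to 4 dp: 0.7015

0.7015


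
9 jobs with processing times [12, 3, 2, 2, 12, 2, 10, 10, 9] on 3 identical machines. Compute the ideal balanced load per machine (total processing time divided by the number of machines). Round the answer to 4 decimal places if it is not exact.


Total processing time = 12 + 3 + 2 + 2 + 12 + 2 + 10 + 10 + 9 = 62
Number of machines = 3
Ideal balanced load = 62 / 3 = 20.6667

20.6667


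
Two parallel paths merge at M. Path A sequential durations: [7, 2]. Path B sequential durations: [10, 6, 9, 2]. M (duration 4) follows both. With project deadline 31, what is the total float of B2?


Forward pass: ES(B2) = sum of predecessors on chain B = 10
EF = ES + duration = 10 + 6 = 16
Backward pass: LF(M) = deadline = 31; LS(M) = 31 - 4 = 27
LF(B2) = LS(M) - sum(successors on chain B) = 27 - 11 = 16
LS = LF - duration = 16 - 6 = 10
Total float = LS - ES = 10 - 10 = 0

0


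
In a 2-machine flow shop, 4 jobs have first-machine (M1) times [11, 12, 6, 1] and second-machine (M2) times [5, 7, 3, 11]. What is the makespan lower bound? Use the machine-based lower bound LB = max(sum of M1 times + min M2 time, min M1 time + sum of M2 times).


LB1 = sum(M1 times) + min(M2 times) = 30 + 3 = 33
LB2 = min(M1 times) + sum(M2 times) = 1 + 26 = 27
Lower bound = max(LB1, LB2) = max(33, 27) = 33

33


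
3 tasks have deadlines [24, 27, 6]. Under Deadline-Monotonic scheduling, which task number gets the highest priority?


Sort tasks by relative deadline (ascending):
  Task 3: deadline = 6
  Task 1: deadline = 24
  Task 2: deadline = 27
Priority order (highest first): [3, 1, 2]
Highest priority task = 3

3


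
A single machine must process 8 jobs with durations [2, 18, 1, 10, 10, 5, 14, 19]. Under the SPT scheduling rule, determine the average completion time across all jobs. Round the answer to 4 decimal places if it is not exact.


Sort jobs by processing time (SPT order): [1, 2, 5, 10, 10, 14, 18, 19]
Compute completion times sequentially:
  Job 1: processing = 1, completes at 1
  Job 2: processing = 2, completes at 3
  Job 3: processing = 5, completes at 8
  Job 4: processing = 10, completes at 18
  Job 5: processing = 10, completes at 28
  Job 6: processing = 14, completes at 42
  Job 7: processing = 18, completes at 60
  Job 8: processing = 19, completes at 79
Sum of completion times = 239
Average completion time = 239/8 = 29.875

29.875


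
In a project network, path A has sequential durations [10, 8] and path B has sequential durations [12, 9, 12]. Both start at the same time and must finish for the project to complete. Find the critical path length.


Path A total = 10 + 8 = 18
Path B total = 12 + 9 + 12 = 33
Critical path = longest path = max(18, 33) = 33

33


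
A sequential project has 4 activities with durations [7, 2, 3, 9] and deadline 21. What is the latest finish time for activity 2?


LF(activity 2) = deadline - sum of successor durations
Successors: activities 3 through 4 with durations [3, 9]
Sum of successor durations = 12
LF = 21 - 12 = 9

9


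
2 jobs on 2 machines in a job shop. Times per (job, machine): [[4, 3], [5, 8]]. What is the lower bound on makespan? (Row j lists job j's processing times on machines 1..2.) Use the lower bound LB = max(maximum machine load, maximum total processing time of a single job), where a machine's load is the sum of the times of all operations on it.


Machine loads:
  Machine 1: 4 + 5 = 9
  Machine 2: 3 + 8 = 11
Max machine load = 11
Job totals:
  Job 1: 7
  Job 2: 13
Max job total = 13
Lower bound = max(11, 13) = 13

13


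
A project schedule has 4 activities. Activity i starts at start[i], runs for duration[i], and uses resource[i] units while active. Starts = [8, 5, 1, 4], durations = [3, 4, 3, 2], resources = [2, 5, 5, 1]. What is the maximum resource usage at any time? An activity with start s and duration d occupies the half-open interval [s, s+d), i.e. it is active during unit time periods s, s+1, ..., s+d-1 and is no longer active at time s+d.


Each activity i is active on [start_i, start_i + duration_i).
Compute total resource usage per time slot:
  t=0: active resources = [], total = 0
  t=1: active resources = [5], total = 5
  t=2: active resources = [5], total = 5
  t=3: active resources = [5], total = 5
  t=4: active resources = [1], total = 1
  t=5: active resources = [5, 1], total = 6
  t=6: active resources = [5], total = 5
  t=7: active resources = [5], total = 5
  t=8: active resources = [2, 5], total = 7
  t=9: active resources = [2], total = 2
  t=10: active resources = [2], total = 2
Peak resource demand = 7

7


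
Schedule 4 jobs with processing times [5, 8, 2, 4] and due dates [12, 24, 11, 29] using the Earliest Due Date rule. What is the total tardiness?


Sort by due date (EDD order): [(2, 11), (5, 12), (8, 24), (4, 29)]
Compute completion times and tardiness:
  Job 1: p=2, d=11, C=2, tardiness=max(0,2-11)=0
  Job 2: p=5, d=12, C=7, tardiness=max(0,7-12)=0
  Job 3: p=8, d=24, C=15, tardiness=max(0,15-24)=0
  Job 4: p=4, d=29, C=19, tardiness=max(0,19-29)=0
Total tardiness = 0

0


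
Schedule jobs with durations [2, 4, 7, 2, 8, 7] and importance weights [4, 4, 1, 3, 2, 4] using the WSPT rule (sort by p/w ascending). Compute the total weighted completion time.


Compute p/w ratios and sort ascending (WSPT): [(2, 4), (2, 3), (4, 4), (7, 4), (8, 2), (7, 1)]
Compute weighted completion times:
  Job (p=2,w=4): C=2, w*C=4*2=8
  Job (p=2,w=3): C=4, w*C=3*4=12
  Job (p=4,w=4): C=8, w*C=4*8=32
  Job (p=7,w=4): C=15, w*C=4*15=60
  Job (p=8,w=2): C=23, w*C=2*23=46
  Job (p=7,w=1): C=30, w*C=1*30=30
Total weighted completion time = 188

188


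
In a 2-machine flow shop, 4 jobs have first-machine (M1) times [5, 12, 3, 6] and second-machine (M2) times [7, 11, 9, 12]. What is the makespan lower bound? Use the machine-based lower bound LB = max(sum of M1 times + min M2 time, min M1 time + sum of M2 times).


LB1 = sum(M1 times) + min(M2 times) = 26 + 7 = 33
LB2 = min(M1 times) + sum(M2 times) = 3 + 39 = 42
Lower bound = max(LB1, LB2) = max(33, 42) = 42

42


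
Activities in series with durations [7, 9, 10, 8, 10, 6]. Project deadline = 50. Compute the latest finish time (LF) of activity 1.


LF(activity 1) = deadline - sum of successor durations
Successors: activities 2 through 6 with durations [9, 10, 8, 10, 6]
Sum of successor durations = 43
LF = 50 - 43 = 7

7


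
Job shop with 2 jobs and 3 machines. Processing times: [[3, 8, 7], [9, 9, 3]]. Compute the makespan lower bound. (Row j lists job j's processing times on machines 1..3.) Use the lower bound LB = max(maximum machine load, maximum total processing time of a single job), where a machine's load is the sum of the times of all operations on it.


Machine loads:
  Machine 1: 3 + 9 = 12
  Machine 2: 8 + 9 = 17
  Machine 3: 7 + 3 = 10
Max machine load = 17
Job totals:
  Job 1: 18
  Job 2: 21
Max job total = 21
Lower bound = max(17, 21) = 21

21


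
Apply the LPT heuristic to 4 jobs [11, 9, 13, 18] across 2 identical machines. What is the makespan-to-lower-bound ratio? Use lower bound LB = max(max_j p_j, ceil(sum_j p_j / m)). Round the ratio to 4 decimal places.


LPT order: [18, 13, 11, 9]
Machine loads after assignment: [27, 24]
LPT makespan = 27
Lower bound = max(max_job, ceil(total/2)) = max(18, 26) = 26
Ratio = 27 / 26 = 1.0385

1.0385


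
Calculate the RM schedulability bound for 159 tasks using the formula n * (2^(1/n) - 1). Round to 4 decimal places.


Compute 2^(1/159) = 1.0043689323
Subtract 1: 1.0043689323 - 1 = 0.0043689323
Multiply by n: 159 * 0.0043689323 = 0.6946602357
Round to 4 dp: 0.6947

0.6947


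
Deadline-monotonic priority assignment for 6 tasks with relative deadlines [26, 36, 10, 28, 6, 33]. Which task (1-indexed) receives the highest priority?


Sort tasks by relative deadline (ascending):
  Task 5: deadline = 6
  Task 3: deadline = 10
  Task 1: deadline = 26
  Task 4: deadline = 28
  Task 6: deadline = 33
  Task 2: deadline = 36
Priority order (highest first): [5, 3, 1, 4, 6, 2]
Highest priority task = 5

5


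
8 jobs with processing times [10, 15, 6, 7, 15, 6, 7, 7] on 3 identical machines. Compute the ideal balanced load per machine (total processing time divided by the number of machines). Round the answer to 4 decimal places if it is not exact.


Total processing time = 10 + 15 + 6 + 7 + 15 + 6 + 7 + 7 = 73
Number of machines = 3
Ideal balanced load = 73 / 3 = 24.3333

24.3333


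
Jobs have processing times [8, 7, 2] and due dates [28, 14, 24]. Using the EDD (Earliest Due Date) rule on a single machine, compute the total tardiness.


Sort by due date (EDD order): [(7, 14), (2, 24), (8, 28)]
Compute completion times and tardiness:
  Job 1: p=7, d=14, C=7, tardiness=max(0,7-14)=0
  Job 2: p=2, d=24, C=9, tardiness=max(0,9-24)=0
  Job 3: p=8, d=28, C=17, tardiness=max(0,17-28)=0
Total tardiness = 0

0


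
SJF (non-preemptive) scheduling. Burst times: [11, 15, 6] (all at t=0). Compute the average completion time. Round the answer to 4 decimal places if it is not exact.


SJF order (ascending): [6, 11, 15]
Completion times:
  Job 1: burst=6, C=6
  Job 2: burst=11, C=17
  Job 3: burst=15, C=32
Average completion = 55/3 = 18.3333

18.3333


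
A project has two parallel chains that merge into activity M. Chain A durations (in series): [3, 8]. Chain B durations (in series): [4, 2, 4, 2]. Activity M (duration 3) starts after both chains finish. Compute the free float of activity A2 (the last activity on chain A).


ES(A2) = sum of predecessors on chain A = 3
EF(A2) = ES + duration = 3 + 8 = 11
Successor of A2 is M. ES(M) = max(sum(A), sum(B)) = max(11, 12) = 12
Free float = ES(successor) - EF(current) = 12 - 11 = 1

1


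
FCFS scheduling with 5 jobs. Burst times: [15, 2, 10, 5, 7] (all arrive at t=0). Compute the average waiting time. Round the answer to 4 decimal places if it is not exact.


FCFS order (as given): [15, 2, 10, 5, 7]
Waiting times:
  Job 1: wait = 0
  Job 2: wait = 15
  Job 3: wait = 17
  Job 4: wait = 27
  Job 5: wait = 32
Sum of waiting times = 91
Average waiting time = 91/5 = 18.2

18.2


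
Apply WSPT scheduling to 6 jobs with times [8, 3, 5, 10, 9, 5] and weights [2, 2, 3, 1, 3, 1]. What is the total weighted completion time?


Compute p/w ratios and sort ascending (WSPT): [(3, 2), (5, 3), (9, 3), (8, 2), (5, 1), (10, 1)]
Compute weighted completion times:
  Job (p=3,w=2): C=3, w*C=2*3=6
  Job (p=5,w=3): C=8, w*C=3*8=24
  Job (p=9,w=3): C=17, w*C=3*17=51
  Job (p=8,w=2): C=25, w*C=2*25=50
  Job (p=5,w=1): C=30, w*C=1*30=30
  Job (p=10,w=1): C=40, w*C=1*40=40
Total weighted completion time = 201

201


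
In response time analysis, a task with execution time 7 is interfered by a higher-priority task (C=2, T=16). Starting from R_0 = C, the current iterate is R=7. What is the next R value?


R_next = C + ceil(R_prev / T_hp) * C_hp
ceil(7 / 16) = ceil(0.4375) = 1
Interference = 1 * 2 = 2
R_next = 7 + 2 = 9

9


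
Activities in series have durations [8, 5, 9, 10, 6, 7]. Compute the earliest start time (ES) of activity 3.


Activity 3 starts after activities 1 through 2 complete.
Predecessor durations: [8, 5]
ES = 8 + 5 = 13

13


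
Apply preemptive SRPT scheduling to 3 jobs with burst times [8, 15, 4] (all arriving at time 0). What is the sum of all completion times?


Since all jobs arrive at t=0, SRPT equals SPT ordering.
SPT order: [4, 8, 15]
Completion times:
  Job 1: p=4, C=4
  Job 2: p=8, C=12
  Job 3: p=15, C=27
Total completion time = 4 + 12 + 27 = 43

43


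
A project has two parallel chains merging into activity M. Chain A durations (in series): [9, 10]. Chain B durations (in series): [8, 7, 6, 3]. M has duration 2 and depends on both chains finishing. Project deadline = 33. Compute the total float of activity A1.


Forward pass: ES(A1) = sum of predecessors on chain A = 0
EF = ES + duration = 0 + 9 = 9
Backward pass: LF(M) = deadline = 33; LS(M) = 33 - 2 = 31
LF(A1) = LS(M) - sum(successors on chain A) = 31 - 10 = 21
LS = LF - duration = 21 - 9 = 12
Total float = LS - ES = 12 - 0 = 12

12


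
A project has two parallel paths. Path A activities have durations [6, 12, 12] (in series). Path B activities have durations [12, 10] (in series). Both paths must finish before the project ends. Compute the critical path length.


Path A total = 6 + 12 + 12 = 30
Path B total = 12 + 10 = 22
Critical path = longest path = max(30, 22) = 30

30


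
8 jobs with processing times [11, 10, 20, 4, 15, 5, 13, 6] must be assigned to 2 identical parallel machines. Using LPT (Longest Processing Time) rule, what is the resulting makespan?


Sort jobs in decreasing order (LPT): [20, 15, 13, 11, 10, 6, 5, 4]
Assign each job to the least loaded machine:
  Machine 1: jobs [20, 11, 6, 5], load = 42
  Machine 2: jobs [15, 13, 10, 4], load = 42
Makespan = max load = 42

42


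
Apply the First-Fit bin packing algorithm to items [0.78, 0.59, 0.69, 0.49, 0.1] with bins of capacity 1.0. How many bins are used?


Place items sequentially using First-Fit:
  Item 0.78 -> new Bin 1
  Item 0.59 -> new Bin 2
  Item 0.69 -> new Bin 3
  Item 0.49 -> new Bin 4
  Item 0.1 -> Bin 1 (now 0.88)
Total bins used = 4

4


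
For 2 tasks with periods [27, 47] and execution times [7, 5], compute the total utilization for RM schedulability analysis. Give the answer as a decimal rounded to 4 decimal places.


Compute individual utilizations (exact fractions):
  Task 1: C/T = 7/27 (approx. 0.2593)
  Task 2: C/T = 5/47 (approx. 0.1064)
Total utilization U = 7/27 + 5/47 = 464/1269
Rounded to 4 decimal places: U = 0.3656
RM (Liu & Layland) bound for 2 tasks = 0.828427; compare with U = 464/1269 (approx. 0.365642)
U <= bound, so schedulable by RM sufficient condition.

0.3656


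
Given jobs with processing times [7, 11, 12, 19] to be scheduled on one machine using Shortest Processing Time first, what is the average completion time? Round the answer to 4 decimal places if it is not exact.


Sort jobs by processing time (SPT order): [7, 11, 12, 19]
Compute completion times sequentially:
  Job 1: processing = 7, completes at 7
  Job 2: processing = 11, completes at 18
  Job 3: processing = 12, completes at 30
  Job 4: processing = 19, completes at 49
Sum of completion times = 104
Average completion time = 104/4 = 26.0

26.0


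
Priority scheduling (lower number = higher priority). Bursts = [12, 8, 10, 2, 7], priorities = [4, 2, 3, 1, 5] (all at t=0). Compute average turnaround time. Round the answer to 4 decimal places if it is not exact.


Sort by priority (ascending = highest first):
Order: [(1, 2), (2, 8), (3, 10), (4, 12), (5, 7)]
Completion times:
  Priority 1, burst=2, C=2
  Priority 2, burst=8, C=10
  Priority 3, burst=10, C=20
  Priority 4, burst=12, C=32
  Priority 5, burst=7, C=39
Average turnaround = 103/5 = 20.6

20.6


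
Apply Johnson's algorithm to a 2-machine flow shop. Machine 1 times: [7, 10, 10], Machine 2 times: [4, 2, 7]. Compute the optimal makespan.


Apply Johnson's rule:
  Group 1 (a <= b): []
  Group 2 (a > b): [(3, 10, 7), (1, 7, 4), (2, 10, 2)]
Optimal job order: [3, 1, 2]
Schedule:
  Job 3: M1 done at 10, M2 done at 17
  Job 1: M1 done at 17, M2 done at 21
  Job 2: M1 done at 27, M2 done at 29
Makespan = 29

29


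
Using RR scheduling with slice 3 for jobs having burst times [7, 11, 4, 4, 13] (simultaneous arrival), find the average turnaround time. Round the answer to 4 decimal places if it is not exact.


Time quantum = 3
Execution trace:
  J1 runs 3 units, time = 3
  J2 runs 3 units, time = 6
  J3 runs 3 units, time = 9
  J4 runs 3 units, time = 12
  J5 runs 3 units, time = 15
  J1 runs 3 units, time = 18
  J2 runs 3 units, time = 21
  J3 runs 1 units, time = 22
  J4 runs 1 units, time = 23
  J5 runs 3 units, time = 26
  J1 runs 1 units, time = 27
  J2 runs 3 units, time = 30
  J5 runs 3 units, time = 33
  J2 runs 2 units, time = 35
  J5 runs 3 units, time = 38
  J5 runs 1 units, time = 39
Finish times: [27, 35, 22, 23, 39]
Average turnaround = 146/5 = 29.2

29.2


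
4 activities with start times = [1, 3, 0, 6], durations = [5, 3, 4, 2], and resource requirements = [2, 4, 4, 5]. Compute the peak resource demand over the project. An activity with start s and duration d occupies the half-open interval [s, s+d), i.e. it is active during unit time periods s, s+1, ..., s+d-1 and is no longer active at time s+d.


Each activity i is active on [start_i, start_i + duration_i).
Compute total resource usage per time slot:
  t=0: active resources = [4], total = 4
  t=1: active resources = [2, 4], total = 6
  t=2: active resources = [2, 4], total = 6
  t=3: active resources = [2, 4, 4], total = 10
  t=4: active resources = [2, 4], total = 6
  t=5: active resources = [2, 4], total = 6
  t=6: active resources = [5], total = 5
  t=7: active resources = [5], total = 5
Peak resource demand = 10

10


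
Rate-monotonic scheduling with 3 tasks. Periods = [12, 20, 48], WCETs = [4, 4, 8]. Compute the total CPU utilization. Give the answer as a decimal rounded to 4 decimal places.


Compute individual utilizations (exact fractions):
  Task 1: C/T = 4/12 = 1/3 (approx. 0.3333)
  Task 2: C/T = 4/20 = 1/5 (approx. 0.2)
  Task 3: C/T = 8/48 = 1/6 (approx. 0.1667)
Total utilization U = 1/3 + 1/5 + 1/6 = 7/10
Rounded to 4 decimal places: U = 0.7000
RM (Liu & Layland) bound for 3 tasks = 0.779763; compare with U = 7/10 (approx. 0.700000)
U <= bound, so schedulable by RM sufficient condition.

0.7000


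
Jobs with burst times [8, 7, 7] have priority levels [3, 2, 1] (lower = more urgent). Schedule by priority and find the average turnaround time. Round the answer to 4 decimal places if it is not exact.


Sort by priority (ascending = highest first):
Order: [(1, 7), (2, 7), (3, 8)]
Completion times:
  Priority 1, burst=7, C=7
  Priority 2, burst=7, C=14
  Priority 3, burst=8, C=22
Average turnaround = 43/3 = 14.3333

14.3333


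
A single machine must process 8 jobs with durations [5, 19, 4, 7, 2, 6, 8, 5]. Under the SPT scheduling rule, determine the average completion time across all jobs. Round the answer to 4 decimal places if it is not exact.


Sort jobs by processing time (SPT order): [2, 4, 5, 5, 6, 7, 8, 19]
Compute completion times sequentially:
  Job 1: processing = 2, completes at 2
  Job 2: processing = 4, completes at 6
  Job 3: processing = 5, completes at 11
  Job 4: processing = 5, completes at 16
  Job 5: processing = 6, completes at 22
  Job 6: processing = 7, completes at 29
  Job 7: processing = 8, completes at 37
  Job 8: processing = 19, completes at 56
Sum of completion times = 179
Average completion time = 179/8 = 22.375

22.375


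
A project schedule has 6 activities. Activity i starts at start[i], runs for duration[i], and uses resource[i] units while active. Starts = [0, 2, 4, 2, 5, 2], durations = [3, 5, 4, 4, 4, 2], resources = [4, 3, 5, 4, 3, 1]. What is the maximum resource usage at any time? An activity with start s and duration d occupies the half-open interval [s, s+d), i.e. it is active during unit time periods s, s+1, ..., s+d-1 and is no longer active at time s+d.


Each activity i is active on [start_i, start_i + duration_i).
Compute total resource usage per time slot:
  t=0: active resources = [4], total = 4
  t=1: active resources = [4], total = 4
  t=2: active resources = [4, 3, 4, 1], total = 12
  t=3: active resources = [3, 4, 1], total = 8
  t=4: active resources = [3, 5, 4], total = 12
  t=5: active resources = [3, 5, 4, 3], total = 15
  t=6: active resources = [3, 5, 3], total = 11
  t=7: active resources = [5, 3], total = 8
  t=8: active resources = [3], total = 3
Peak resource demand = 15

15


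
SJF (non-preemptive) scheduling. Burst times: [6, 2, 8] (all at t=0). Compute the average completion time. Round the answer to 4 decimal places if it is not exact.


SJF order (ascending): [2, 6, 8]
Completion times:
  Job 1: burst=2, C=2
  Job 2: burst=6, C=8
  Job 3: burst=8, C=16
Average completion = 26/3 = 8.6667

8.6667


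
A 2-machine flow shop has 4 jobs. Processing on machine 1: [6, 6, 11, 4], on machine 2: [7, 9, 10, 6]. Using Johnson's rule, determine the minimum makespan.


Apply Johnson's rule:
  Group 1 (a <= b): [(4, 4, 6), (1, 6, 7), (2, 6, 9)]
  Group 2 (a > b): [(3, 11, 10)]
Optimal job order: [4, 1, 2, 3]
Schedule:
  Job 4: M1 done at 4, M2 done at 10
  Job 1: M1 done at 10, M2 done at 17
  Job 2: M1 done at 16, M2 done at 26
  Job 3: M1 done at 27, M2 done at 37
Makespan = 37

37


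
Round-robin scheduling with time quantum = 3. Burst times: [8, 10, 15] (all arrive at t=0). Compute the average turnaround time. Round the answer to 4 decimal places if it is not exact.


Time quantum = 3
Execution trace:
  J1 runs 3 units, time = 3
  J2 runs 3 units, time = 6
  J3 runs 3 units, time = 9
  J1 runs 3 units, time = 12
  J2 runs 3 units, time = 15
  J3 runs 3 units, time = 18
  J1 runs 2 units, time = 20
  J2 runs 3 units, time = 23
  J3 runs 3 units, time = 26
  J2 runs 1 units, time = 27
  J3 runs 3 units, time = 30
  J3 runs 3 units, time = 33
Finish times: [20, 27, 33]
Average turnaround = 80/3 = 26.6667

26.6667


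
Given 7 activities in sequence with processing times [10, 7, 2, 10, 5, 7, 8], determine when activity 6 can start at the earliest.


Activity 6 starts after activities 1 through 5 complete.
Predecessor durations: [10, 7, 2, 10, 5]
ES = 10 + 7 + 2 + 10 + 5 = 34

34


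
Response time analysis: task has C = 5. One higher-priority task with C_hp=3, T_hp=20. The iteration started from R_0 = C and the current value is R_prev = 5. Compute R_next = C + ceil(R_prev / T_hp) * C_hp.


R_next = C + ceil(R_prev / T_hp) * C_hp
ceil(5 / 20) = ceil(0.25) = 1
Interference = 1 * 3 = 3
R_next = 5 + 3 = 8

8


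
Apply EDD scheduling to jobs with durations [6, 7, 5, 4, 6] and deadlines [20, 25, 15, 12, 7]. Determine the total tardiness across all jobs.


Sort by due date (EDD order): [(6, 7), (4, 12), (5, 15), (6, 20), (7, 25)]
Compute completion times and tardiness:
  Job 1: p=6, d=7, C=6, tardiness=max(0,6-7)=0
  Job 2: p=4, d=12, C=10, tardiness=max(0,10-12)=0
  Job 3: p=5, d=15, C=15, tardiness=max(0,15-15)=0
  Job 4: p=6, d=20, C=21, tardiness=max(0,21-20)=1
  Job 5: p=7, d=25, C=28, tardiness=max(0,28-25)=3
Total tardiness = 4

4
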